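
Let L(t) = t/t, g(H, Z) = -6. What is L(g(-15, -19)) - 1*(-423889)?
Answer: 423890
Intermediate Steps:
L(t) = 1
L(g(-15, -19)) - 1*(-423889) = 1 - 1*(-423889) = 1 + 423889 = 423890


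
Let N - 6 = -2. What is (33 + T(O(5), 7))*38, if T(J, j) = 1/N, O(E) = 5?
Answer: 2527/2 ≈ 1263.5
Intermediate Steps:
N = 4 (N = 6 - 2 = 4)
T(J, j) = ¼ (T(J, j) = 1/4 = ¼)
(33 + T(O(5), 7))*38 = (33 + ¼)*38 = (133/4)*38 = 2527/2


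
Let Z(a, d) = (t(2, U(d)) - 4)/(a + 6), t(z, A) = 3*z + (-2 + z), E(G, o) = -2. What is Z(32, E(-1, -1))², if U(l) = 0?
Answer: 1/361 ≈ 0.0027701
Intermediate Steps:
t(z, A) = -2 + 4*z
Z(a, d) = 2/(6 + a) (Z(a, d) = ((-2 + 4*2) - 4)/(a + 6) = ((-2 + 8) - 4)/(6 + a) = (6 - 4)/(6 + a) = 2/(6 + a))
Z(32, E(-1, -1))² = (2/(6 + 32))² = (2/38)² = (2*(1/38))² = (1/19)² = 1/361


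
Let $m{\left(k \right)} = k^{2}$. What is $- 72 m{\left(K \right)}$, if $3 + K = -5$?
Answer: $-4608$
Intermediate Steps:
$K = -8$ ($K = -3 - 5 = -8$)
$- 72 m{\left(K \right)} = - 72 \left(-8\right)^{2} = \left(-72\right) 64 = -4608$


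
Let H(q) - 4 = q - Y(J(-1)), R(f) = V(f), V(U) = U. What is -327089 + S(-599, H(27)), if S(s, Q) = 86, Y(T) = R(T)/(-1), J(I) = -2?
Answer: -327003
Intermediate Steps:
R(f) = f
Y(T) = -T (Y(T) = T/(-1) = T*(-1) = -T)
H(q) = 2 + q (H(q) = 4 + (q - (-1)*(-2)) = 4 + (q - 1*2) = 4 + (q - 2) = 4 + (-2 + q) = 2 + q)
-327089 + S(-599, H(27)) = -327089 + 86 = -327003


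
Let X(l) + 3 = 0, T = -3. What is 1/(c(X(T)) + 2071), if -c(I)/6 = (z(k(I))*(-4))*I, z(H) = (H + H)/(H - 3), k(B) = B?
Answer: 1/1999 ≈ 0.00050025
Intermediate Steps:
X(l) = -3 (X(l) = -3 + 0 = -3)
z(H) = 2*H/(-3 + H) (z(H) = (2*H)/(-3 + H) = 2*H/(-3 + H))
c(I) = 48*I²/(-3 + I) (c(I) = -6*(2*I/(-3 + I))*(-4)*I = -6*(-8*I/(-3 + I))*I = -(-48)*I²/(-3 + I) = 48*I²/(-3 + I))
1/(c(X(T)) + 2071) = 1/(48*(-3)²/(-3 - 3) + 2071) = 1/(48*9/(-6) + 2071) = 1/(48*9*(-⅙) + 2071) = 1/(-72 + 2071) = 1/1999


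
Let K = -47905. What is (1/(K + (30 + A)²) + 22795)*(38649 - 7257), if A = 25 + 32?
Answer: 1803978791478/2521 ≈ 7.1558e+8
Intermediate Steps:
A = 57
(1/(K + (30 + A)²) + 22795)*(38649 - 7257) = (1/(-47905 + (30 + 57)²) + 22795)*(38649 - 7257) = (1/(-47905 + 87²) + 22795)*31392 = (1/(-47905 + 7569) + 22795)*31392 = (1/(-40336) + 22795)*31392 = (-1/40336 + 22795)*31392 = (919459119/40336)*31392 = 1803978791478/2521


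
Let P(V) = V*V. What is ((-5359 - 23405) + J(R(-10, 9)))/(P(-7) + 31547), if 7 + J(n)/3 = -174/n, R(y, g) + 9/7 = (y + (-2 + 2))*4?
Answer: -2771737/3043748 ≈ -0.91063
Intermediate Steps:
P(V) = V²
R(y, g) = -9/7 + 4*y (R(y, g) = -9/7 + (y + (-2 + 2))*4 = -9/7 + (y + 0)*4 = -9/7 + y*4 = -9/7 + 4*y)
J(n) = -21 - 522/n (J(n) = -21 + 3*(-174/n) = -21 - 522/n)
((-5359 - 23405) + J(R(-10, 9)))/(P(-7) + 31547) = ((-5359 - 23405) + (-21 - 522/(-9/7 + 4*(-10))))/((-7)² + 31547) = (-28764 + (-21 - 522/(-9/7 - 40)))/(49 + 31547) = (-28764 + (-21 - 522/(-289/7)))/31596 = (-28764 + (-21 - 522*(-7/289)))*(1/31596) = (-28764 + (-21 + 3654/289))*(1/31596) = (-28764 - 2415/289)*(1/31596) = -8315211/289*1/31596 = -2771737/3043748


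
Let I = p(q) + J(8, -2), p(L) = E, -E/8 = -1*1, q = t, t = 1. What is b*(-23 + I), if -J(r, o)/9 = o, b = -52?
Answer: -156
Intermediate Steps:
J(r, o) = -9*o
q = 1
E = 8 (E = -(-8) = -8*(-1) = 8)
p(L) = 8
I = 26 (I = 8 - 9*(-2) = 8 + 18 = 26)
b*(-23 + I) = -52*(-23 + 26) = -52*3 = -156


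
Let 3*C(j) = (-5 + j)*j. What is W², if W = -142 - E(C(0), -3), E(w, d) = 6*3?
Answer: 25600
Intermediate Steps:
C(j) = j*(-5 + j)/3 (C(j) = ((-5 + j)*j)/3 = (j*(-5 + j))/3 = j*(-5 + j)/3)
E(w, d) = 18
W = -160 (W = -142 - 1*18 = -142 - 18 = -160)
W² = (-160)² = 25600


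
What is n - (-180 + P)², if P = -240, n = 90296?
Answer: -86104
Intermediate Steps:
n - (-180 + P)² = 90296 - (-180 - 240)² = 90296 - 1*(-420)² = 90296 - 1*176400 = 90296 - 176400 = -86104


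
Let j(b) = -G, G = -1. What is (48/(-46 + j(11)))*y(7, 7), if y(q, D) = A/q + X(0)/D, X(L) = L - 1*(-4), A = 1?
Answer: -16/21 ≈ -0.76190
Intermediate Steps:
X(L) = 4 + L (X(L) = L + 4 = 4 + L)
j(b) = 1 (j(b) = -1*(-1) = 1)
y(q, D) = 1/q + 4/D (y(q, D) = 1/q + (4 + 0)/D = 1/q + 4/D)
(48/(-46 + j(11)))*y(7, 7) = (48/(-46 + 1))*(1/7 + 4/7) = (48/(-45))*(⅐ + 4*(⅐)) = (-1/45*48)*(⅐ + 4/7) = -16/15*5/7 = -16/21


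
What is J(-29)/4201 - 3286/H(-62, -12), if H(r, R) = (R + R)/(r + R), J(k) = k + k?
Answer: -255383339/25206 ≈ -10132.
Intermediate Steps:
J(k) = 2*k
H(r, R) = 2*R/(R + r) (H(r, R) = (2*R)/(R + r) = 2*R/(R + r))
J(-29)/4201 - 3286/H(-62, -12) = (2*(-29))/4201 - 3286/(2*(-12)/(-12 - 62)) = -58*1/4201 - 3286/(2*(-12)/(-74)) = -58/4201 - 3286/(2*(-12)*(-1/74)) = -58/4201 - 3286/12/37 = -58/4201 - 3286*37/12 = -58/4201 - 60791/6 = -255383339/25206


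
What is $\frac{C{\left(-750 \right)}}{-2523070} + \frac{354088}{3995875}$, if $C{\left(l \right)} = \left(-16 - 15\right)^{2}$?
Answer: $\frac{177909754857}{2016374467250} \approx 0.088233$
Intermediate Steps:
$C{\left(l \right)} = 961$ ($C{\left(l \right)} = \left(-31\right)^{2} = 961$)
$\frac{C{\left(-750 \right)}}{-2523070} + \frac{354088}{3995875} = \frac{961}{-2523070} + \frac{354088}{3995875} = 961 \left(- \frac{1}{2523070}\right) + 354088 \cdot \frac{1}{3995875} = - \frac{961}{2523070} + \frac{354088}{3995875} = \frac{177909754857}{2016374467250}$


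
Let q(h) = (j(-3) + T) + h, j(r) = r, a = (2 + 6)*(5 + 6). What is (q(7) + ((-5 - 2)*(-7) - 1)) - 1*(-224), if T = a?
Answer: 364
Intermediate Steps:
a = 88 (a = 8*11 = 88)
T = 88
q(h) = 85 + h (q(h) = (-3 + 88) + h = 85 + h)
(q(7) + ((-5 - 2)*(-7) - 1)) - 1*(-224) = ((85 + 7) + ((-5 - 2)*(-7) - 1)) - 1*(-224) = (92 + (-7*(-7) - 1)) + 224 = (92 + (49 - 1)) + 224 = (92 + 48) + 224 = 140 + 224 = 364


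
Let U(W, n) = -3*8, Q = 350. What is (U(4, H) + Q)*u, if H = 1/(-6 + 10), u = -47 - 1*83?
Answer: -42380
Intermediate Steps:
u = -130 (u = -47 - 83 = -130)
H = ¼ (H = 1/4 = ¼ ≈ 0.25000)
U(W, n) = -24
(U(4, H) + Q)*u = (-24 + 350)*(-130) = 326*(-130) = -42380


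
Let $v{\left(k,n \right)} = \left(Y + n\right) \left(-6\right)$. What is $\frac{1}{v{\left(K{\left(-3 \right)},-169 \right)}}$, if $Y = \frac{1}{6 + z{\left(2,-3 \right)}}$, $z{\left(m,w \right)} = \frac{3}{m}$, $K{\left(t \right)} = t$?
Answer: $\frac{5}{5066} \approx 0.00098697$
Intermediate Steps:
$Y = \frac{2}{15}$ ($Y = \frac{1}{6 + \frac{3}{2}} = \frac{1}{\frac{15}{2}} = \frac{2}{15} \approx 0.13333$)
$v{\left(k,n \right)} = - \frac{4}{5} - 6 n$ ($v{\left(k,n \right)} = \left(\frac{2}{15} + n\right) \left(-6\right) = - \frac{4}{5} - 6 n$)
$\frac{1}{v{\left(K{\left(-3 \right)},-169 \right)}} = \frac{1}{- \frac{4}{5} - -1014} = \frac{1}{- \frac{4}{5} + 1014} = \frac{1}{\frac{5066}{5}} = \frac{5}{5066}$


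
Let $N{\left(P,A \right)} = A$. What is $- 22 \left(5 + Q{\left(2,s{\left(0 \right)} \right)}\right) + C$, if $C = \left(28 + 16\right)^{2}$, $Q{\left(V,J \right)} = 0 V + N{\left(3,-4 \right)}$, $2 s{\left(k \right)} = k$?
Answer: $1914$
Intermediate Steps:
$s{\left(k \right)} = \frac{k}{2}$
$Q{\left(V,J \right)} = -4$ ($Q{\left(V,J \right)} = 0 V - 4 = 0 - 4 = -4$)
$C = 1936$ ($C = 44^{2} = 1936$)
$- 22 \left(5 + Q{\left(2,s{\left(0 \right)} \right)}\right) + C = - 22 \left(5 - 4\right) + 1936 = \left(-22\right) 1 + 1936 = -22 + 1936 = 1914$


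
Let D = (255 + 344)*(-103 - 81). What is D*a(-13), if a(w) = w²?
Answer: -18626504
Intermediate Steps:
D = -110216 (D = 599*(-184) = -110216)
D*a(-13) = -110216*(-13)² = -110216*169 = -18626504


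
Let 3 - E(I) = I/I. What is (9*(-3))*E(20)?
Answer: -54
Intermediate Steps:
E(I) = 2 (E(I) = 3 - I/I = 3 - 1*1 = 3 - 1 = 2)
(9*(-3))*E(20) = (9*(-3))*2 = -27*2 = -54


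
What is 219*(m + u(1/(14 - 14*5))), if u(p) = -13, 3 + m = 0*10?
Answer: -3504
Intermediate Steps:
m = -3 (m = -3 + 0*10 = -3 + 0 = -3)
219*(m + u(1/(14 - 14*5))) = 219*(-3 - 13) = 219*(-16) = -3504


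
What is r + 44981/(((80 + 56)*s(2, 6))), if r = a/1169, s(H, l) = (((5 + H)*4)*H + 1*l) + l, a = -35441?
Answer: -39310797/1544416 ≈ -25.453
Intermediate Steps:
s(H, l) = 2*l + H*(20 + 4*H) (s(H, l) = ((20 + 4*H)*H + l) + l = (H*(20 + 4*H) + l) + l = (l + H*(20 + 4*H)) + l = 2*l + H*(20 + 4*H))
r = -5063/167 (r = -35441/1169 = -35441*1/1169 = -5063/167 ≈ -30.317)
r + 44981/(((80 + 56)*s(2, 6))) = -5063/167 + 44981/(((80 + 56)*(2*6 + 4*2² + 20*2))) = -5063/167 + 44981/((136*(12 + 4*4 + 40))) = -5063/167 + 44981/((136*(12 + 16 + 40))) = -5063/167 + 44981/((136*68)) = -5063/167 + 44981/9248 = -39310797/1544416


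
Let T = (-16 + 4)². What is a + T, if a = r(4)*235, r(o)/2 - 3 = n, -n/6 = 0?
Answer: 1554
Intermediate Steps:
n = 0 (n = -6*0 = 0)
T = 144 (T = (-12)² = 144)
r(o) = 6 (r(o) = 6 + 2*0 = 6 + 0 = 6)
a = 1410 (a = 6*235 = 1410)
a + T = 1410 + 144 = 1554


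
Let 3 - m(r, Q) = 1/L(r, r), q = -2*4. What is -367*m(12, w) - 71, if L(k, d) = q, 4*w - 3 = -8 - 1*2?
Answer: -9743/8 ≈ -1217.9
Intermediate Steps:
q = -8
w = -7/4 (w = ¾ + (-8 - 1*2)/4 = ¾ + (-8 - 2)/4 = ¾ + (¼)*(-10) = ¾ - 5/2 = -7/4 ≈ -1.7500)
L(k, d) = -8
m(r, Q) = 25/8 (m(r, Q) = 3 - 1/(-8) = 3 - 1*(-⅛) = 3 + ⅛ = 25/8)
-367*m(12, w) - 71 = -367*25/8 - 71 = -9175/8 - 71 = -9743/8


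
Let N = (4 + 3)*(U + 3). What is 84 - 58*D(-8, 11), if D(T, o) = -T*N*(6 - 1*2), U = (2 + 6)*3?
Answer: -350700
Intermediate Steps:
U = 24 (U = 8*3 = 24)
N = 189 (N = (4 + 3)*(24 + 3) = 7*27 = 189)
D(T, o) = -756*T (D(T, o) = -T*189*(6 - 1*2) = -189*T*(6 - 2) = -189*T*4 = -756*T)
84 - 58*D(-8, 11) = 84 - (-43848)*(-8) = 84 - 58*6048 = 84 - 350784 = -350700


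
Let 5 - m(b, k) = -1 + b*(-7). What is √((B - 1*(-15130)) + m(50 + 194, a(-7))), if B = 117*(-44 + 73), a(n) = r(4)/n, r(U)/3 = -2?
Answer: 7*√413 ≈ 142.26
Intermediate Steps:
r(U) = -6 (r(U) = 3*(-2) = -6)
a(n) = -6/n
m(b, k) = 6 + 7*b (m(b, k) = 5 - (-1 + b*(-7)) = 5 - (-1 - 7*b) = 5 + (1 + 7*b) = 6 + 7*b)
B = 3393 (B = 117*29 = 3393)
√((B - 1*(-15130)) + m(50 + 194, a(-7))) = √((3393 - 1*(-15130)) + (6 + 7*(50 + 194))) = √((3393 + 15130) + (6 + 7*244)) = √(18523 + (6 + 1708)) = √(18523 + 1714) = √20237 = 7*√413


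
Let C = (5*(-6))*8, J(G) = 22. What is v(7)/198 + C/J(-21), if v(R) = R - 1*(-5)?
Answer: -358/33 ≈ -10.848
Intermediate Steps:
v(R) = 5 + R (v(R) = R + 5 = 5 + R)
C = -240 (C = -30*8 = -240)
v(7)/198 + C/J(-21) = (5 + 7)/198 - 240/22 = 12*(1/198) - 240*1/22 = 2/33 - 120/11 = -358/33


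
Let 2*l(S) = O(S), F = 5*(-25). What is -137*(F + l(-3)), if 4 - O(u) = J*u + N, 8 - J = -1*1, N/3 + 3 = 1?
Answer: 29181/2 ≈ 14591.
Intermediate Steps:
N = -6 (N = -9 + 3*1 = -9 + 3 = -6)
J = 9 (J = 8 - (-1) = 8 - 1*(-1) = 8 + 1 = 9)
O(u) = 10 - 9*u (O(u) = 4 - (9*u - 6) = 4 - (-6 + 9*u) = 4 + (6 - 9*u) = 10 - 9*u)
F = -125
l(S) = 5 - 9*S/2 (l(S) = (10 - 9*S)/2 = 5 - 9*S/2)
-137*(F + l(-3)) = -137*(-125 + (5 - 9/2*(-3))) = -137*(-125 + (5 + 27/2)) = -137*(-125 + 37/2) = -137*(-213/2) = 29181/2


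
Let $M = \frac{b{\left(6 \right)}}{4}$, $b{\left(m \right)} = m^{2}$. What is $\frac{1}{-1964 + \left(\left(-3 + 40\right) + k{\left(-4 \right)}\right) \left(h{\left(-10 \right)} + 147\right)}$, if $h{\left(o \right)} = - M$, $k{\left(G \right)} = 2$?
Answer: $\frac{1}{3418} \approx 0.00029257$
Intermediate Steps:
$M = 9$ ($M = \frac{6^{2}}{4} = 36 \cdot \frac{1}{4} = 9$)
$h{\left(o \right)} = -9$ ($h{\left(o \right)} = \left(-1\right) 9 = -9$)
$\frac{1}{-1964 + \left(\left(-3 + 40\right) + k{\left(-4 \right)}\right) \left(h{\left(-10 \right)} + 147\right)} = \frac{1}{-1964 + \left(\left(-3 + 40\right) + 2\right) \left(-9 + 147\right)} = \frac{1}{-1964 + \left(37 + 2\right) 138} = \frac{1}{-1964 + 39 \cdot 138} = \frac{1}{-1964 + 5382} = \frac{1}{3418}$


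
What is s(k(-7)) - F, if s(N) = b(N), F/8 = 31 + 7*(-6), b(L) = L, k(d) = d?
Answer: 81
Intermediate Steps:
F = -88 (F = 8*(31 + 7*(-6)) = 8*(31 - 42) = 8*(-11) = -88)
s(N) = N
s(k(-7)) - F = -7 - 1*(-88) = -7 + 88 = 81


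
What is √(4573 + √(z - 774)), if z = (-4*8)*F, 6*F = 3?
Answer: √(4573 + I*√790) ≈ 67.624 + 0.2078*I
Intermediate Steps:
F = ½ (F = (⅙)*3 = ½ ≈ 0.50000)
z = -16 (z = -4*8*(½) = -32*½ = -16)
√(4573 + √(z - 774)) = √(4573 + √(-16 - 774)) = √(4573 + √(-790)) = √(4573 + I*√790)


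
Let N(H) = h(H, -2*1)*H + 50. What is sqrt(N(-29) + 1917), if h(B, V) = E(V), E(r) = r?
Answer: 45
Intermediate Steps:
h(B, V) = V
N(H) = 50 - 2*H (N(H) = (-2*1)*H + 50 = -2*H + 50 = 50 - 2*H)
sqrt(N(-29) + 1917) = sqrt((50 - 2*(-29)) + 1917) = sqrt((50 + 58) + 1917) = sqrt(108 + 1917) = sqrt(2025) = 45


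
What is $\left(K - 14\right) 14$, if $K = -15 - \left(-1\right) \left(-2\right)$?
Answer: $-434$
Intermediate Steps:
$K = -17$ ($K = -15 - 2 = -17$)
$\left(K - 14\right) 14 = \left(-17 - 14\right) 14 = \left(-31\right) 14 = -434$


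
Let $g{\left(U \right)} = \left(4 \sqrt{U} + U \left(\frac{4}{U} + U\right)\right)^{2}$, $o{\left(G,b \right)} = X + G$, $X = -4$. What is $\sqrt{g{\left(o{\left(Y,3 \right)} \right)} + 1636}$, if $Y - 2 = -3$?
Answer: $\sqrt{2397 + 232 i \sqrt{5}} \approx 49.242 + 5.2676 i$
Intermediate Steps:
$Y = -1$ ($Y = 2 - 3 = -1$)
$o{\left(G,b \right)} = -4 + G$
$g{\left(U \right)} = \left(4 \sqrt{U} + U \left(U + \frac{4}{U}\right)\right)^{2}$
$\sqrt{g{\left(o{\left(Y,3 \right)} \right)} + 1636} = \sqrt{\frac{\left(\left(-4 - 1\right)^{3} + 4 \left(-4 - 1\right) + 4 \left(-4 - 1\right)^{\frac{3}{2}}\right)^{2}}{\left(-4 - 1\right)^{2}} + 1636} = \sqrt{\frac{\left(\left(-5\right)^{3} + 4 \left(-5\right) + 4 \left(-5\right)^{\frac{3}{2}}\right)^{2}}{25} + 1636} = \sqrt{\frac{\left(-125 - 20 + 4 \left(- 5 i \sqrt{5}\right)\right)^{2}}{25} + 1636} = \sqrt{\frac{\left(-125 - 20 - 20 i \sqrt{5}\right)^{2}}{25} + 1636} = \sqrt{\frac{\left(-145 - 20 i \sqrt{5}\right)^{2}}{25} + 1636} = \sqrt{1636 + \frac{\left(-145 - 20 i \sqrt{5}\right)^{2}}{25}}$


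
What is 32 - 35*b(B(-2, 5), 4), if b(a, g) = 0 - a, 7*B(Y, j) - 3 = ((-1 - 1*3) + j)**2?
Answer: 52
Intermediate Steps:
B(Y, j) = 3/7 + (-4 + j)**2/7 (B(Y, j) = 3/7 + ((-1 - 1*3) + j)**2/7 = 3/7 + ((-1 - 3) + j)**2/7 = 3/7 + (-4 + j)**2/7)
b(a, g) = -a
32 - 35*b(B(-2, 5), 4) = 32 - (-35)*(3/7 + (-4 + 5)**2/7) = 32 - (-35)*(3/7 + (1/7)*1**2) = 32 - (-35)*(3/7 + (1/7)*1) = 32 - (-35)*(3/7 + 1/7) = 32 - (-35)*4/7 = 32 - 35*(-4/7) = 32 + 20 = 52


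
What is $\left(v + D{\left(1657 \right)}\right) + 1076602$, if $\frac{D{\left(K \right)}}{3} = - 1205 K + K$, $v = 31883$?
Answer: $-4876599$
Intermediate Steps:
$D{\left(K \right)} = - 3612 K$ ($D{\left(K \right)} = 3 \left(- 1205 K + K\right) = 3 \left(- 1204 K\right) = - 3612 K$)
$\left(v + D{\left(1657 \right)}\right) + 1076602 = \left(31883 - 5985084\right) + 1076602 = -5953201 + 1076602 = -4876599$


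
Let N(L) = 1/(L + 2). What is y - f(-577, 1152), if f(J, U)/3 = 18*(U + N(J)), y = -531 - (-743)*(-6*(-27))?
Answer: 33135579/575 ≈ 57627.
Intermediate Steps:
N(L) = 1/(2 + L)
y = 119835 (y = -531 - (-743)*162 = -531 - 743*(-162) = -531 + 120366 = 119835)
f(J, U) = 54*U + 54/(2 + J) (f(J, U) = 3*(18*(U + 1/(2 + J))) = 3*(18*U + 18/(2 + J)) = 54*U + 54/(2 + J))
y - f(-577, 1152) = 119835 - 54*(1 + 1152*(2 - 577))/(2 - 577) = 119835 - 54*(1 + 1152*(-575))/(-575) = 119835 - 54*(-1)*(1 - 662400)/575 = 119835 - 54*(-1)*(-662399)/575 = 119835 - 1*35769546/575 = 119835 - 35769546/575 = 33135579/575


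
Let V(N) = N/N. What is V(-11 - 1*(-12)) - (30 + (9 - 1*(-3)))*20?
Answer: -839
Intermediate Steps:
V(N) = 1
V(-11 - 1*(-12)) - (30 + (9 - 1*(-3)))*20 = 1 - (30 + (9 - 1*(-3)))*20 = 1 - (30 + (9 + 3))*20 = 1 - (30 + 12)*20 = 1 - 42*20 = 1 - 1*840 = 1 - 840 = -839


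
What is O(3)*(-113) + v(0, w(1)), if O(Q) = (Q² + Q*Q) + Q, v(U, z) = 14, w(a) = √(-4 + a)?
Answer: -2359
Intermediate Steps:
O(Q) = Q + 2*Q² (O(Q) = (Q² + Q²) + Q = 2*Q² + Q = Q + 2*Q²)
O(3)*(-113) + v(0, w(1)) = (3*(1 + 2*3))*(-113) + 14 = (3*(1 + 6))*(-113) + 14 = (3*7)*(-113) + 14 = 21*(-113) + 14 = -2373 + 14 = -2359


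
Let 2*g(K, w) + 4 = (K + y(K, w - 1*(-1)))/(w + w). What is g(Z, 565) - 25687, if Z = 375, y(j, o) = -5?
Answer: -5805677/226 ≈ -25689.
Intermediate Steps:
g(K, w) = -2 + (-5 + K)/(4*w) (g(K, w) = -2 + ((K - 5)/(w + w))/2 = -2 + ((-5 + K)/((2*w)))/2 = -2 + ((-5 + K)*(1/(2*w)))/2 = -2 + ((-5 + K)/(2*w))/2 = -2 + (-5 + K)/(4*w))
g(Z, 565) - 25687 = (¼)*(-5 + 375 - 8*565)/565 - 25687 = (¼)*(1/565)*(-5 + 375 - 4520) - 25687 = (¼)*(1/565)*(-4150) - 25687 = -415/226 - 25687 = -5805677/226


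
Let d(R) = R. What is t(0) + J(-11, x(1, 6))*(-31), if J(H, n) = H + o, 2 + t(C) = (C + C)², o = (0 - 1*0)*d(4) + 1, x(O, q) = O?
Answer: 308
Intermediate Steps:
o = 1 (o = (0 - 1*0)*4 + 1 = (0 + 0)*4 + 1 = 0*4 + 1 = 0 + 1 = 1)
t(C) = -2 + 4*C² (t(C) = -2 + (C + C)² = -2 + (2*C)² = -2 + 4*C²)
J(H, n) = 1 + H (J(H, n) = H + 1 = 1 + H)
t(0) + J(-11, x(1, 6))*(-31) = (-2 + 4*0²) + (1 - 11)*(-31) = (-2 + 4*0) - 10*(-31) = (-2 + 0) + 310 = -2 + 310 = 308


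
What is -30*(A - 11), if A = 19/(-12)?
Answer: 755/2 ≈ 377.50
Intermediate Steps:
A = -19/12 (A = 19*(-1/12) = -19/12 ≈ -1.5833)
-30*(A - 11) = -30*(-19/12 - 11) = -30*(-151/12) = 755/2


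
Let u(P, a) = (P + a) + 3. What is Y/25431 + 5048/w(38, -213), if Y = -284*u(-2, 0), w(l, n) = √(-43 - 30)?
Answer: -284/25431 - 5048*I*√73/73 ≈ -0.011167 - 590.82*I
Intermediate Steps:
w(l, n) = I*√73 (w(l, n) = √(-73) = I*√73)
u(P, a) = 3 + P + a
Y = -284 (Y = -284*(3 - 2 + 0) = -284*1 = -284)
Y/25431 + 5048/w(38, -213) = -284/25431 + 5048/((I*√73)) = -284*1/25431 + 5048*(-I*√73/73) = -284/25431 - 5048*I*√73/73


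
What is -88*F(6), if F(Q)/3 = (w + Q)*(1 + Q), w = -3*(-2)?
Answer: -22176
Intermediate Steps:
w = 6
F(Q) = 3*(1 + Q)*(6 + Q) (F(Q) = 3*((6 + Q)*(1 + Q)) = 3*((1 + Q)*(6 + Q)) = 3*(1 + Q)*(6 + Q))
-88*F(6) = -88*(18 + 3*6**2 + 21*6) = -88*(18 + 3*36 + 126) = -88*(18 + 108 + 126) = -88*252 = -22176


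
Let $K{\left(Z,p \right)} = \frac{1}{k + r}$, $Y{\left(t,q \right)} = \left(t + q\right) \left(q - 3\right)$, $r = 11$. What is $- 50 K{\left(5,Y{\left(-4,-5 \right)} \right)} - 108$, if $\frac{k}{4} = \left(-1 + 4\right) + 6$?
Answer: $- \frac{5126}{47} \approx -109.06$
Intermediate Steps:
$Y{\left(t,q \right)} = \left(-3 + q\right) \left(q + t\right)$ ($Y{\left(t,q \right)} = \left(q + t\right) \left(-3 + q\right) = \left(-3 + q\right) \left(q + t\right)$)
$k = 36$ ($k = 4 \left(\left(-1 + 4\right) + 6\right) = 4 \left(3 + 6\right) = 4 \cdot 9 = 36$)
$K{\left(Z,p \right)} = \frac{1}{47}$ ($K{\left(Z,p \right)} = \frac{1}{36 + 11} = \frac{1}{47}$)
$- 50 K{\left(5,Y{\left(-4,-5 \right)} \right)} - 108 = \left(-50\right) \frac{1}{47} - 108 = - \frac{50}{47} - 108 = - \frac{5126}{47}$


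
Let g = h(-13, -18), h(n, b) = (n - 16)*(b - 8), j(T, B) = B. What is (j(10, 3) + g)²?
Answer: 573049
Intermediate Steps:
h(n, b) = (-16 + n)*(-8 + b)
g = 754 (g = 128 - 16*(-18) - 8*(-13) - 18*(-13) = 128 + 288 + 104 + 234 = 754)
(j(10, 3) + g)² = (3 + 754)² = 757² = 573049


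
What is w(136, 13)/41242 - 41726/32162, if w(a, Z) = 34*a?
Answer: -23119803/19506253 ≈ -1.1853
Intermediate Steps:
w(136, 13)/41242 - 41726/32162 = (34*136)/41242 - 41726/32162 = 4624*(1/41242) - 41726*1/32162 = 136/1213 - 20863/16081 = -23119803/19506253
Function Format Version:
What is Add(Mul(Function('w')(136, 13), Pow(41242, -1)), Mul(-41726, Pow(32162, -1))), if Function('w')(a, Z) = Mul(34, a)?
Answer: Rational(-23119803, 19506253) ≈ -1.1853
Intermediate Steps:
Add(Mul(Function('w')(136, 13), Pow(41242, -1)), Mul(-41726, Pow(32162, -1))) = Add(Mul(Mul(34, 136), Pow(41242, -1)), Mul(-41726, Pow(32162, -1))) = Add(Mul(4624, Rational(1, 41242)), Mul(-41726, Rational(1, 32162))) = Add(Rational(136, 1213), Rational(-20863, 16081)) = Rational(-23119803, 19506253)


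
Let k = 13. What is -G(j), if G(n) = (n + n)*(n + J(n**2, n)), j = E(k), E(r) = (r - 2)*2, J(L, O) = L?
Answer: -22264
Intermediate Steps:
E(r) = -4 + 2*r (E(r) = (-2 + r)*2 = -4 + 2*r)
j = 22 (j = -4 + 2*13 = -4 + 26 = 22)
G(n) = 2*n*(n + n**2) (G(n) = (n + n)*(n + n**2) = (2*n)*(n + n**2) = 2*n*(n + n**2))
-G(j) = -2*22**2*(1 + 22) = -2*484*23 = -1*22264 = -22264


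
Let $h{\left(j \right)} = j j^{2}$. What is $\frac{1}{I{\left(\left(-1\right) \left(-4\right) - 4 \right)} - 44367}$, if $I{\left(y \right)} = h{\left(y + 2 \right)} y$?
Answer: $- \frac{1}{44367} \approx -2.2539 \cdot 10^{-5}$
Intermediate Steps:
$h{\left(j \right)} = j^{3}$
$I{\left(y \right)} = y \left(2 + y\right)^{3}$ ($I{\left(y \right)} = \left(y + 2\right)^{3} y = \left(2 + y\right)^{3} y = y \left(2 + y\right)^{3}$)
$\frac{1}{I{\left(\left(-1\right) \left(-4\right) - 4 \right)} - 44367} = \frac{1}{\left(\left(-1\right) \left(-4\right) - 4\right) \left(2 - 0\right)^{3} - 44367} = \frac{1}{\left(4 - 4\right) \left(2 + \left(4 - 4\right)\right)^{3} - 44367} = \frac{1}{0 \left(2 + 0\right)^{3} - 44367} = \frac{1}{0 \cdot 2^{3} - 44367} = \frac{1}{0 \cdot 8 - 44367} = \frac{1}{0 - 44367} = \frac{1}{-44367} = - \frac{1}{44367}$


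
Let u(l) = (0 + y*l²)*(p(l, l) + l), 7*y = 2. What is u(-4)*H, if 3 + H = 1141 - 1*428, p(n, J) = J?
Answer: -181760/7 ≈ -25966.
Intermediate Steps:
y = 2/7 (y = (⅐)*2 = 2/7 ≈ 0.28571)
u(l) = 4*l³/7 (u(l) = (0 + 2*l²/7)*(l + l) = (2*l²/7)*(2*l) = 4*l³/7)
H = 710 (H = -3 + (1141 - 1*428) = -3 + (1141 - 428) = -3 + 713 = 710)
u(-4)*H = ((4/7)*(-4)³)*710 = ((4/7)*(-64))*710 = -256/7*710 = -181760/7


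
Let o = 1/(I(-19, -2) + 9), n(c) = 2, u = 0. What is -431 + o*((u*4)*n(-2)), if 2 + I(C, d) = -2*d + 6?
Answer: -431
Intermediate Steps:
I(C, d) = 4 - 2*d (I(C, d) = -2 + (-2*d + 6) = -2 + (6 - 2*d) = 4 - 2*d)
o = 1/17 (o = 1/((4 - 2*(-2)) + 9) = 1/((4 + 4) + 9) = 1/(8 + 9) = 1/17 ≈ 0.058824)
-431 + o*((u*4)*n(-2)) = -431 + ((0*4)*2)/17 = -431 + (0*2)/17 = -431 + (1/17)*0 = -431 + 0 = -431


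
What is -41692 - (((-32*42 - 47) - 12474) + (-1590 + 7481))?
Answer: -33718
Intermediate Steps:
-41692 - (((-32*42 - 47) - 12474) + (-1590 + 7481)) = -41692 - (((-1344 - 47) - 12474) + 5891) = -41692 - ((-1391 - 12474) + 5891) = -41692 - (-13865 + 5891) = -41692 - 1*(-7974) = -41692 + 7974 = -33718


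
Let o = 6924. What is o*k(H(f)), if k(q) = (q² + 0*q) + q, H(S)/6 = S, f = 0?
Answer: 0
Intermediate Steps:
H(S) = 6*S
k(q) = q + q² (k(q) = (q² + 0) + q = q² + q = q + q²)
o*k(H(f)) = 6924*((6*0)*(1 + 6*0)) = 6924*(0*(1 + 0)) = 6924*(0*1) = 6924*0 = 0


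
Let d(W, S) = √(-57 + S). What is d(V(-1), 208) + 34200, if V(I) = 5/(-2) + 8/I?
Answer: 34200 + √151 ≈ 34212.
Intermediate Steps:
V(I) = -5/2 + 8/I (V(I) = 5*(-½) + 8/I = -5/2 + 8/I)
d(V(-1), 208) + 34200 = √(-57 + 208) + 34200 = √151 + 34200 = 34200 + √151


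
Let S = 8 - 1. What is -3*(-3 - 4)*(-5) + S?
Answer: -98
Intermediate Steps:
S = 7
-3*(-3 - 4)*(-5) + S = -3*(-3 - 4)*(-5) + 7 = -(-21)*(-5) + 7 = -3*35 + 7 = -105 + 7 = -98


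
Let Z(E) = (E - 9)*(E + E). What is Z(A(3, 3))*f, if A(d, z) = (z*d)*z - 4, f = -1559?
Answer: -1003996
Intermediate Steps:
A(d, z) = -4 + d*z**2 (A(d, z) = (d*z)*z - 4 = d*z**2 - 4 = -4 + d*z**2)
Z(E) = 2*E*(-9 + E) (Z(E) = (-9 + E)*(2*E) = 2*E*(-9 + E))
Z(A(3, 3))*f = (2*(-4 + 3*3**2)*(-9 + (-4 + 3*3**2)))*(-1559) = (2*(-4 + 3*9)*(-9 + (-4 + 3*9)))*(-1559) = (2*(-4 + 27)*(-9 + (-4 + 27)))*(-1559) = (2*23*(-9 + 23))*(-1559) = (2*23*14)*(-1559) = 644*(-1559) = -1003996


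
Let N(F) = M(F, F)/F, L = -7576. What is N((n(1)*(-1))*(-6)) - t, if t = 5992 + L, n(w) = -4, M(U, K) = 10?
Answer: 19003/12 ≈ 1583.6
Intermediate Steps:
t = -1584 (t = 5992 - 7576 = -1584)
N(F) = 10/F
N((n(1)*(-1))*(-6)) - t = 10/((-4*(-1)*(-6))) - 1*(-1584) = 10/((4*(-6))) + 1584 = 10/(-24) + 1584 = 10*(-1/24) + 1584 = -5/12 + 1584 = 19003/12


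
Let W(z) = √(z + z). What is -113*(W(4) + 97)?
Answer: -10961 - 226*√2 ≈ -11281.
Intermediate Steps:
W(z) = √2*√z (W(z) = √(2*z) = √2*√z)
-113*(W(4) + 97) = -113*(√2*√4 + 97) = -113*(√2*2 + 97) = -113*(2*√2 + 97) = -113*(97 + 2*√2) = -10961 - 226*√2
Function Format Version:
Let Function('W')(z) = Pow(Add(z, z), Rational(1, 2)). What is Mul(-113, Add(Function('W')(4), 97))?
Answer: Add(-10961, Mul(-226, Pow(2, Rational(1, 2)))) ≈ -11281.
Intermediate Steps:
Function('W')(z) = Mul(Pow(2, Rational(1, 2)), Pow(z, Rational(1, 2))) (Function('W')(z) = Pow(Mul(2, z), Rational(1, 2)) = Mul(Pow(2, Rational(1, 2)), Pow(z, Rational(1, 2))))
Mul(-113, Add(Function('W')(4), 97)) = Mul(-113, Add(Mul(Pow(2, Rational(1, 2)), Pow(4, Rational(1, 2))), 97)) = Mul(-113, Add(Mul(Pow(2, Rational(1, 2)), 2), 97)) = Mul(-113, Add(Mul(2, Pow(2, Rational(1, 2))), 97)) = Mul(-113, Add(97, Mul(2, Pow(2, Rational(1, 2))))) = Add(-10961, Mul(-226, Pow(2, Rational(1, 2))))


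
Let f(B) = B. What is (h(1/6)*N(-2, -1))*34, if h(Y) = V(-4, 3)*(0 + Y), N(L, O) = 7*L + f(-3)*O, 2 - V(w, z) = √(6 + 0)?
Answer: -374/3 + 187*√6/3 ≈ 28.018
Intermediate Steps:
V(w, z) = 2 - √6 (V(w, z) = 2 - √(6 + 0) = 2 - √6)
N(L, O) = -3*O + 7*L (N(L, O) = 7*L - 3*O = -3*O + 7*L)
h(Y) = Y*(2 - √6) (h(Y) = (2 - √6)*(0 + Y) = (2 - √6)*Y = Y*(2 - √6))
(h(1/6)*N(-2, -1))*34 = (((1/6)*(2 - √6))*(-3*(-1) + 7*(-2)))*34 = (((1*(⅙))*(2 - √6))*(3 - 14))*34 = (((2 - √6)/6)*(-11))*34 = ((⅓ - √6/6)*(-11))*34 = (-11/3 + 11*√6/6)*34 = -374/3 + 187*√6/3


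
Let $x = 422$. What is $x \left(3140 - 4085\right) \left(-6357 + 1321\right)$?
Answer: $2008306440$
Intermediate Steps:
$x \left(3140 - 4085\right) \left(-6357 + 1321\right) = 422 \left(3140 - 4085\right) \left(-6357 + 1321\right) = 422 \left(\left(-945\right) \left(-5036\right)\right) = 422 \cdot 4759020 = 2008306440$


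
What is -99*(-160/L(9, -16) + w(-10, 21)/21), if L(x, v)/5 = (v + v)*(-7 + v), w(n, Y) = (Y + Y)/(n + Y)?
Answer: -315/23 ≈ -13.696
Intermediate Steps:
w(n, Y) = 2*Y/(Y + n) (w(n, Y) = (2*Y)/(Y + n) = 2*Y/(Y + n))
L(x, v) = 10*v*(-7 + v) (L(x, v) = 5*((v + v)*(-7 + v)) = 5*((2*v)*(-7 + v)) = 5*(2*v*(-7 + v)) = 10*v*(-7 + v))
-99*(-160/L(9, -16) + w(-10, 21)/21) = -99*(-160*(-1/(160*(-7 - 16))) + (2*21/(21 - 10))/21) = -99*(-160/(10*(-16)*(-23)) + (2*21/11)*(1/21)) = -99*(-160/3680 + (2*21*(1/11))*(1/21)) = -99*(-160*1/3680 + (42/11)*(1/21)) = -99*(-1/23 + 2/11) = -99*35/253 = -315/23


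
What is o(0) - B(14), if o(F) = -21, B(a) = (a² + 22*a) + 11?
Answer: -536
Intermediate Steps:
B(a) = 11 + a² + 22*a
o(0) - B(14) = -21 - (11 + 14² + 22*14) = -21 - (11 + 196 + 308) = -21 - 1*515 = -21 - 515 = -536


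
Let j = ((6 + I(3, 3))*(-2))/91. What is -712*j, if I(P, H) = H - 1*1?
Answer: 11392/91 ≈ 125.19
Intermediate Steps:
I(P, H) = -1 + H (I(P, H) = H - 1 = -1 + H)
j = -16/91 (j = ((6 + (-1 + 3))*(-2))/91 = ((6 + 2)*(-2))*(1/91) = (8*(-2))*(1/91) = -16*1/91 = -16/91 ≈ -0.17582)
-712*j = -712*(-16/91) = 11392/91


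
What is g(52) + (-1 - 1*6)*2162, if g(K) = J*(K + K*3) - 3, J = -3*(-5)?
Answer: -12017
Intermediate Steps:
J = 15
g(K) = -3 + 60*K (g(K) = 15*(K + K*3) - 3 = 15*(K + 3*K) - 3 = 15*(4*K) - 3 = 60*K - 3 = -3 + 60*K)
g(52) + (-1 - 1*6)*2162 = (-3 + 60*52) + (-1 - 1*6)*2162 = (-3 + 3120) + (-1 - 6)*2162 = 3117 - 7*2162 = 3117 - 15134 = -12017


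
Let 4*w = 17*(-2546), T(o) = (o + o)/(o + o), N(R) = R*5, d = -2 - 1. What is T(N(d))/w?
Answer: -2/21641 ≈ -9.2417e-5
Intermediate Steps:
d = -3
N(R) = 5*R
T(o) = 1 (T(o) = (2*o)/((2*o)) = (2*o)*(1/(2*o)) = 1)
w = -21641/2 (w = (17*(-2546))/4 = (¼)*(-43282) = -21641/2 ≈ -10821.)
T(N(d))/w = 1/(-21641/2) = 1*(-2/21641) = -2/21641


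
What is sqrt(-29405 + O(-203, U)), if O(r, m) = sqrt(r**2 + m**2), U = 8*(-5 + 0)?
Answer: sqrt(-29405 + sqrt(42809)) ≈ 170.87*I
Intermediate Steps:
U = -40 (U = 8*(-5) = -40)
O(r, m) = sqrt(m**2 + r**2)
sqrt(-29405 + O(-203, U)) = sqrt(-29405 + sqrt((-40)**2 + (-203)**2)) = sqrt(-29405 + sqrt(1600 + 41209)) = sqrt(-29405 + sqrt(42809))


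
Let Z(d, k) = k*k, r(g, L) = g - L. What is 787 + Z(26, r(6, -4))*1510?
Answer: 151787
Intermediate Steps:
Z(d, k) = k**2
787 + Z(26, r(6, -4))*1510 = 787 + (6 - 1*(-4))**2*1510 = 787 + (6 + 4)**2*1510 = 787 + 10**2*1510 = 787 + 100*1510 = 787 + 151000 = 151787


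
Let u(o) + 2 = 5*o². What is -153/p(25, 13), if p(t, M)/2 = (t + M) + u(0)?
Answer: -17/8 ≈ -2.1250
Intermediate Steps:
u(o) = -2 + 5*o²
p(t, M) = -4 + 2*M + 2*t (p(t, M) = 2*((t + M) + (-2 + 5*0²)) = 2*((M + t) + (-2 + 5*0)) = 2*((M + t) + (-2 + 0)) = 2*((M + t) - 2) = 2*(-2 + M + t) = -4 + 2*M + 2*t)
-153/p(25, 13) = -153/(-4 + 2*13 + 2*25) = -153/(-4 + 26 + 50) = -153/72 = -153*1/72 = -17/8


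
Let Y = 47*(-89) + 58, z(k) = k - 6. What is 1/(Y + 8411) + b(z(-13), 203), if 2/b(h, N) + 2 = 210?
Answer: 2195/222872 ≈ 0.0098487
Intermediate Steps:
z(k) = -6 + k
b(h, N) = 1/104 (b(h, N) = 2/(-2 + 210) = 2/208 = 2*(1/208) = 1/104)
Y = -4125 (Y = -4183 + 58 = -4125)
1/(Y + 8411) + b(z(-13), 203) = 1/(-4125 + 8411) + 1/104 = 1/4286 + 1/104 = 2195/222872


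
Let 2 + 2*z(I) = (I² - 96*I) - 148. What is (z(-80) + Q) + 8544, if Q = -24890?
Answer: -9381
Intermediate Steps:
z(I) = -75 + I²/2 - 48*I (z(I) = -1 + ((I² - 96*I) - 148)/2 = -1 + (-148 + I² - 96*I)/2 = -1 + (-74 + I²/2 - 48*I) = -75 + I²/2 - 48*I)
(z(-80) + Q) + 8544 = ((-75 + (½)*(-80)² - 48*(-80)) - 24890) + 8544 = ((-75 + (½)*6400 + 3840) - 24890) + 8544 = ((-75 + 3200 + 3840) - 24890) + 8544 = (6965 - 24890) + 8544 = -17925 + 8544 = -9381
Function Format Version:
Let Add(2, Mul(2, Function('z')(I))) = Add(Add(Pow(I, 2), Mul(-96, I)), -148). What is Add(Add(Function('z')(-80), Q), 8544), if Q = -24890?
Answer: -9381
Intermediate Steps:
Function('z')(I) = Add(-75, Mul(Rational(1, 2), Pow(I, 2)), Mul(-48, I)) (Function('z')(I) = Add(-1, Mul(Rational(1, 2), Add(Add(Pow(I, 2), Mul(-96, I)), -148))) = Add(-1, Mul(Rational(1, 2), Add(-148, Pow(I, 2), Mul(-96, I)))) = Add(-1, Add(-74, Mul(Rational(1, 2), Pow(I, 2)), Mul(-48, I))) = Add(-75, Mul(Rational(1, 2), Pow(I, 2)), Mul(-48, I)))
Add(Add(Function('z')(-80), Q), 8544) = Add(Add(Add(-75, Mul(Rational(1, 2), Pow(-80, 2)), Mul(-48, -80)), -24890), 8544) = Add(Add(Add(-75, Mul(Rational(1, 2), 6400), 3840), -24890), 8544) = Add(Add(Add(-75, 3200, 3840), -24890), 8544) = Add(Add(6965, -24890), 8544) = Add(-17925, 8544) = -9381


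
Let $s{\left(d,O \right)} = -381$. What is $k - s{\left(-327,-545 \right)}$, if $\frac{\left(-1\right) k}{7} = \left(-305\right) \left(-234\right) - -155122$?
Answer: $-1585063$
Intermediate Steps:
$k = -1585444$ ($k = - 7 \left(\left(-305\right) \left(-234\right) - -155122\right) = - 7 \left(71370 + 155122\right) = \left(-7\right) 226492 = -1585444$)
$k - s{\left(-327,-545 \right)} = -1585444 - -381 = -1585444 + 381 = -1585063$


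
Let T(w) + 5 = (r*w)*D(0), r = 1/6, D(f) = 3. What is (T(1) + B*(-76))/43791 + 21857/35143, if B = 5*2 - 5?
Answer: 1887254807/3077894226 ≈ 0.61316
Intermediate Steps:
r = ⅙ ≈ 0.16667
T(w) = -5 + w/2 (T(w) = -5 + (w/6)*3 = -5 + w/2)
B = 5 (B = 10 - 5 = 5)
(T(1) + B*(-76))/43791 + 21857/35143 = ((-5 + (½)*1) + 5*(-76))/43791 + 21857/35143 = ((-5 + ½) - 380)*(1/43791) + 21857*(1/35143) = (-9/2 - 380)*(1/43791) + 21857/35143 = -769/2*1/43791 + 21857/35143 = -769/87582 + 21857/35143 = 1887254807/3077894226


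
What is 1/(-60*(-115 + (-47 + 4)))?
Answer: 1/9480 ≈ 0.00010549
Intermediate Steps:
1/(-60*(-115 + (-47 + 4))) = 1/(-60*(-115 - 43)) = 1/(-60*(-158)) = 1/9480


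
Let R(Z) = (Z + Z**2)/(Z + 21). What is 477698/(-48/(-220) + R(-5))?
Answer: 5531240/17 ≈ 3.2537e+5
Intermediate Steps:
R(Z) = (Z + Z**2)/(21 + Z)
477698/(-48/(-220) + R(-5)) = 477698/(-48/(-220) - 5*(1 - 5)/(21 - 5)) = 477698/(-48*(-1/220) - 5*(-4)/16) = 477698/(12/55 - 5*1/16*(-4)) = 477698/(12/55 + 5/4) = 477698/(323/220) = 477698*(220/323) = 5531240/17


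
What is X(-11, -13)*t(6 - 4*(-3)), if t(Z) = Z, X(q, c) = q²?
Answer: 2178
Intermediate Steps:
X(-11, -13)*t(6 - 4*(-3)) = (-11)²*(6 - 4*(-3)) = 121*(6 + 12) = 121*18 = 2178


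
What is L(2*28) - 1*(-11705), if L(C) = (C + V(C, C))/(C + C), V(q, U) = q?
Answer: 11706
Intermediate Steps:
L(C) = 1 (L(C) = (C + C)/(C + C) = (2*C)/((2*C)) = (2*C)*(1/(2*C)) = 1)
L(2*28) - 1*(-11705) = 1 - 1*(-11705) = 1 + 11705 = 11706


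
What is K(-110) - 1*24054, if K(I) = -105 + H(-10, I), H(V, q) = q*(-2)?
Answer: -23939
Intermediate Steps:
H(V, q) = -2*q
K(I) = -105 - 2*I
K(-110) - 1*24054 = (-105 - 2*(-110)) - 1*24054 = (-105 + 220) - 24054 = 115 - 24054 = -23939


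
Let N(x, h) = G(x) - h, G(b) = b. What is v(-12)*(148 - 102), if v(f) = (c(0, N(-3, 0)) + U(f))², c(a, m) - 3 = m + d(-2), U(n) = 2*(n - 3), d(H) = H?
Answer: 47104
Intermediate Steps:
U(n) = -6 + 2*n (U(n) = 2*(-3 + n) = -6 + 2*n)
N(x, h) = x - h
c(a, m) = 1 + m (c(a, m) = 3 + (m - 2) = 3 + (-2 + m) = 1 + m)
v(f) = (-8 + 2*f)² (v(f) = ((1 + (-3 - 1*0)) + (-6 + 2*f))² = ((1 + (-3 + 0)) + (-6 + 2*f))² = ((1 - 3) + (-6 + 2*f))² = (-2 + (-6 + 2*f))² = (-8 + 2*f)²)
v(-12)*(148 - 102) = (4*(-4 - 12)²)*(148 - 102) = (4*(-16)²)*46 = (4*256)*46 = 1024*46 = 47104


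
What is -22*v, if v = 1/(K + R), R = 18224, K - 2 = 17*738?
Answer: -11/15386 ≈ -0.00071494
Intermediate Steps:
K = 12548 (K = 2 + 17*738 = 2 + 12546 = 12548)
v = 1/30772 (v = 1/(12548 + 18224) = 1/30772 ≈ 3.2497e-5)
-22*v = -22*1/30772 = -11/15386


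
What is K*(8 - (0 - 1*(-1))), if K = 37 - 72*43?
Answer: -21413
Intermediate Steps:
K = -3059 (K = 37 - 3096 = -3059)
K*(8 - (0 - 1*(-1))) = -3059*(8 - (0 - 1*(-1))) = -3059*(8 - (0 + 1)) = -3059*(8 - 1*1) = -3059*(8 - 1) = -3059*7 = -21413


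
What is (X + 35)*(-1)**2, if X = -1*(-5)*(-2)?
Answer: 25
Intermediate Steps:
X = -10 (X = 5*(-2) = -10)
(X + 35)*(-1)**2 = (-10 + 35)*(-1)**2 = 25*1 = 25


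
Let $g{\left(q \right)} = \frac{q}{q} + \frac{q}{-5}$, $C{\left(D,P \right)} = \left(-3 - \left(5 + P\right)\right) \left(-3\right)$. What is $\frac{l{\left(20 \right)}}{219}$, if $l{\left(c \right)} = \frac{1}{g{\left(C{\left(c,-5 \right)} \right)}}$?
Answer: $- \frac{5}{876} \approx -0.0057078$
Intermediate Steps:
$C{\left(D,P \right)} = 24 + 3 P$ ($C{\left(D,P \right)} = \left(-8 - P\right) \left(-3\right) = 24 + 3 P$)
$g{\left(q \right)} = 1 - \frac{q}{5}$ ($g{\left(q \right)} = 1 + q \left(- \frac{1}{5}\right) = 1 - \frac{q}{5}$)
$l{\left(c \right)} = - \frac{5}{4}$ ($l{\left(c \right)} = \frac{1}{1 - \frac{24 + 3 \left(-5\right)}{5}} = \frac{1}{1 - \frac{24 - 15}{5}} = \frac{1}{1 - \frac{9}{5}} = \frac{1}{- \frac{4}{5}} = - \frac{5}{4}$)
$\frac{l{\left(20 \right)}}{219} = - \frac{5}{4 \cdot 219} = \left(- \frac{5}{4}\right) \frac{1}{219} = - \frac{5}{876}$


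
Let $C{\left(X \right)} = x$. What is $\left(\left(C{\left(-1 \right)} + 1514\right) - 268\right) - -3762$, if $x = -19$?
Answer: $4989$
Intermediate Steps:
$C{\left(X \right)} = -19$
$\left(\left(C{\left(-1 \right)} + 1514\right) - 268\right) - -3762 = \left(\left(-19 + 1514\right) - 268\right) - -3762 = \left(1495 - 268\right) + 3762 = 1227 + 3762 = 4989$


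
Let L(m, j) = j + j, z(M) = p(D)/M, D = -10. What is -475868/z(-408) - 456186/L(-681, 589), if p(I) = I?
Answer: -57179535873/2945 ≈ -1.9416e+7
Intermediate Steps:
z(M) = -10/M
L(m, j) = 2*j
-475868/z(-408) - 456186/L(-681, 589) = -475868/((-10/(-408))) - 456186/(2*589) = -475868/((-10*(-1/408))) - 456186/1178 = -475868/5/204 - 456186*1/1178 = -475868*204/5 - 228093/589 = -97077072/5 - 228093/589 = -57179535873/2945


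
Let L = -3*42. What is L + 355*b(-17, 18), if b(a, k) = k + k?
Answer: 12654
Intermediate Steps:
b(a, k) = 2*k
L = -126
L + 355*b(-17, 18) = -126 + 355*(2*18) = -126 + 355*36 = -126 + 12780 = 12654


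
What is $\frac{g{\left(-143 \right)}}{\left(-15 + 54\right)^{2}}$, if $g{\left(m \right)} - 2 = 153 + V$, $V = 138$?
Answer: $\frac{293}{1521} \approx 0.19264$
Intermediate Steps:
$g{\left(m \right)} = 293$ ($g{\left(m \right)} = 2 + \left(153 + 138\right) = 2 + 291 = 293$)
$\frac{g{\left(-143 \right)}}{\left(-15 + 54\right)^{2}} = \frac{293}{\left(-15 + 54\right)^{2}} = \frac{293}{39^{2}} = \frac{293}{1521}$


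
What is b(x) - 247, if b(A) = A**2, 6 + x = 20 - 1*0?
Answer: -51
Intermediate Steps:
x = 14 (x = -6 + (20 - 1*0) = -6 + (20 + 0) = -6 + 20 = 14)
b(x) - 247 = 14**2 - 247 = 196 - 247 = -51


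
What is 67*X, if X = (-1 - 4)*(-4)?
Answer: 1340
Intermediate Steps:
X = 20 (X = -5*(-4) = 20)
67*X = 67*20 = 1340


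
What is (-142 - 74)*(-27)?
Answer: 5832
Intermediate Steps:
(-142 - 74)*(-27) = -216*(-27) = 5832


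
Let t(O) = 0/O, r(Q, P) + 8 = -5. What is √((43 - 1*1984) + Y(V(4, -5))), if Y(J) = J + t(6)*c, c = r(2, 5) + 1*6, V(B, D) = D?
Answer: I*√1946 ≈ 44.113*I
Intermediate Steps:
r(Q, P) = -13 (r(Q, P) = -8 - 5 = -13)
c = -7 (c = -13 + 1*6 = -13 + 6 = -7)
t(O) = 0
Y(J) = J (Y(J) = J + 0*(-7) = J + 0 = J)
√((43 - 1*1984) + Y(V(4, -5))) = √((43 - 1*1984) - 5) = √((43 - 1984) - 5) = √(-1941 - 5) = √(-1946) = I*√1946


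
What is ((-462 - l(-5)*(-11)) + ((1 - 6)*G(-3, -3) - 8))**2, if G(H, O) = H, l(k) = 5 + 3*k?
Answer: 319225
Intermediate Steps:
((-462 - l(-5)*(-11)) + ((1 - 6)*G(-3, -3) - 8))**2 = ((-462 - (5 + 3*(-5))*(-11)) + ((1 - 6)*(-3) - 8))**2 = ((-462 - (5 - 15)*(-11)) + (-5*(-3) - 8))**2 = ((-462 - (-10)*(-11)) + (15 - 8))**2 = ((-462 - 1*110) + 7)**2 = ((-462 - 110) + 7)**2 = (-572 + 7)**2 = (-565)**2 = 319225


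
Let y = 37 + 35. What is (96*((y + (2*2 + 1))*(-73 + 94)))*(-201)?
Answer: -31201632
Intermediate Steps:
y = 72
(96*((y + (2*2 + 1))*(-73 + 94)))*(-201) = (96*((72 + (2*2 + 1))*(-73 + 94)))*(-201) = (96*((72 + (4 + 1))*21))*(-201) = (96*((72 + 5)*21))*(-201) = (96*(77*21))*(-201) = (96*1617)*(-201) = 155232*(-201) = -31201632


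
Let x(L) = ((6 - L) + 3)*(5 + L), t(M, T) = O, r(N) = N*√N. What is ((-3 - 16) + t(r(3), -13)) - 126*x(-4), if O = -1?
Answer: -1658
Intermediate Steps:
r(N) = N^(3/2)
t(M, T) = -1
x(L) = (5 + L)*(9 - L) (x(L) = (9 - L)*(5 + L) = (5 + L)*(9 - L))
((-3 - 16) + t(r(3), -13)) - 126*x(-4) = ((-3 - 16) - 1) - 126*(45 - 1*(-4)² + 4*(-4)) = (-19 - 1) - 126*(45 - 1*16 - 16) = -20 - 126*(45 - 16 - 16) = -20 - 126*13 = -20 - 1638 = -1658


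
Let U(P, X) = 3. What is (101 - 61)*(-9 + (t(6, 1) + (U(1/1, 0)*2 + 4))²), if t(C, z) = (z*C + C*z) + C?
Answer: 31000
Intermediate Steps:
t(C, z) = C + 2*C*z (t(C, z) = (C*z + C*z) + C = 2*C*z + C = C + 2*C*z)
(101 - 61)*(-9 + (t(6, 1) + (U(1/1, 0)*2 + 4))²) = (101 - 61)*(-9 + (6*(1 + 2*1) + (3*2 + 4))²) = 40*(-9 + (6*(1 + 2) + (6 + 4))²) = 40*(-9 + (6*3 + 10)²) = 40*(-9 + (18 + 10)²) = 40*(-9 + 28²) = 40*(-9 + 784) = 40*775 = 31000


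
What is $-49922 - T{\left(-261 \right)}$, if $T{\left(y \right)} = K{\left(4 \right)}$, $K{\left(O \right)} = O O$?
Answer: $-49938$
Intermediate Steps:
$K{\left(O \right)} = O^{2}$
$T{\left(y \right)} = 16$ ($T{\left(y \right)} = 4^{2} = 16$)
$-49922 - T{\left(-261 \right)} = -49922 - 16 = -49938$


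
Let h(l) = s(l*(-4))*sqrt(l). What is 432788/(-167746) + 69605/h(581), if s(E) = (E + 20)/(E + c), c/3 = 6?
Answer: -216394/83873 + 80254565*sqrt(581)/669312 ≈ 2887.6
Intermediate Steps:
c = 18 (c = 3*6 = 18)
s(E) = (20 + E)/(18 + E) (s(E) = (E + 20)/(E + 18) = (20 + E)/(18 + E))
h(l) = sqrt(l)*(20 - 4*l)/(18 - 4*l) (h(l) = ((20 + l*(-4))/(18 + l*(-4)))*sqrt(l) = ((20 - 4*l)/(18 - 4*l))*sqrt(l) = sqrt(l)*(20 - 4*l)/(18 - 4*l))
432788/(-167746) + 69605/h(581) = 432788/(-167746) + 69605/((2*sqrt(581)*(-5 + 581)/(-9 + 2*581))) = 432788*(-1/167746) + 69605/((2*sqrt(581)*576/(-9 + 1162))) = -216394/83873 + 69605/((2*sqrt(581)*576/1153)) = -216394/83873 + 69605/((2*sqrt(581)*(1/1153)*576)) = -216394/83873 + 69605/((1152*sqrt(581)/1153)) = -216394/83873 + 69605*(1153*sqrt(581)/669312) = -216394/83873 + 80254565*sqrt(581)/669312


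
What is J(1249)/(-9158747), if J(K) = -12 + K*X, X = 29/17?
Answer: -36017/155698699 ≈ -0.00023132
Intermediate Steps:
X = 29/17 (X = 29*(1/17) = 29/17 ≈ 1.7059)
J(K) = -12 + 29*K/17 (J(K) = -12 + K*(29/17) = -12 + 29*K/17)
J(1249)/(-9158747) = (-12 + (29/17)*1249)/(-9158747) = (-12 + 36221/17)*(-1/9158747) = (36017/17)*(-1/9158747) = -36017/155698699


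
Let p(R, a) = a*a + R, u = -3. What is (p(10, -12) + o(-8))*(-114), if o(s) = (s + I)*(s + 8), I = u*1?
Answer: -17556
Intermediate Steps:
I = -3 (I = -3*1 = -3)
o(s) = (-3 + s)*(8 + s) (o(s) = (s - 3)*(s + 8) = (-3 + s)*(8 + s))
p(R, a) = R + a² (p(R, a) = a² + R = R + a²)
(p(10, -12) + o(-8))*(-114) = ((10 + (-12)²) + (-24 + (-8)² + 5*(-8)))*(-114) = ((10 + 144) + (-24 + 64 - 40))*(-114) = (154 + 0)*(-114) = 154*(-114) = -17556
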